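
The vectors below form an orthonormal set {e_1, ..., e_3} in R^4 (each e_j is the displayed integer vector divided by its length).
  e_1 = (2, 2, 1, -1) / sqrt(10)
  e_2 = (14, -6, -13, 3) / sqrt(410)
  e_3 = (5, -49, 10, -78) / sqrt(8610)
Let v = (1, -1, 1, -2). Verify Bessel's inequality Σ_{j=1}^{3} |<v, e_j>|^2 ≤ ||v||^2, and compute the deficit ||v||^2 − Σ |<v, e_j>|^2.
Σ |<v, e_j>|^2 = 137/21; ||v||^2 = 7; deficit = 10/21

Write each e_j = u_j / sqrt(<u_j, u_j>) where u_j is the displayed integer vector. Then <v, e_j> = <v, u_j> / sqrt(<u_j, u_j>), so |<v, e_j>|^2 = <v, u_j>^2 / <u_j, u_j>.
Coefficients: <v, e_1> = 3/sqrt(10), <v, e_2> = 1/sqrt(410), <v, e_3> = 220/sqrt(8610).
Square and sum: Σ |<v, e_j>|^2 = 137/21.
Compute ||v||^2 = v·v = 7.
Deficit = 7 − 137/21 = 10/21 ≥ 0, confirming Bessel's inequality. (The deficit equals ||v − Σ <v,e_j> e_j||^2, the squared distance from v to span{e_j}.)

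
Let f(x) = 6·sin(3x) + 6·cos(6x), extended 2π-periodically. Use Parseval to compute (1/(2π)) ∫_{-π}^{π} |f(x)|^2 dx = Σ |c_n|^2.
Σ |c_n|^2 = 36

Expand |f|^2 and use orthogonality of {sin(nx), cos(mx)} on [-π, π]:
  ∫_{-π}^{π} sin(nx)^2 dx = π, ∫ cos(mx)^2 dx = π, and cross terms integrate to 0.
So ∫_{-π}^{π} f(x)^2 dx = 6^2 · π + 6^2 · π = (36 + 36)π.
Divide by 2π: (36 + 36)/2 = 36.
By Parseval, this equals Σ |c_n|^2.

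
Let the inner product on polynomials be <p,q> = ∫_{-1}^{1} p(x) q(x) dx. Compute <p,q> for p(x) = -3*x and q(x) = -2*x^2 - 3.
<p,q> = 0

Expand the product: p(x)·q(x) = 6*x^3 + 9*x.
∫_{-1}^{1} of each monomial x^k gives [2/(k+1) if k even, 0 if k odd]. Integrating term-by-term (or equivalently evaluating the antiderivative F(x) = 3*x^4/2 + 9*x^2/2 at the endpoints):
  F(1) − F(−1) = 6 − (6) = 0.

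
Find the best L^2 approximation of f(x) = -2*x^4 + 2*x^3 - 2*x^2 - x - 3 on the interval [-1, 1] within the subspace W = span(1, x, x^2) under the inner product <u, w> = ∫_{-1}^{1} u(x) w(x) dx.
g(x) = -26*x^2/7 + x/5 - 99/35

The best approximation g ∈ W is the orthogonal projection of f onto W. Writing g = a_0 + a_1 x + a_2 x^2, the coefficients solve the normal equations G · a = b where
  G_{ij} = <φ_i, φ_j> and b_i = <f, φ_i>, with φ_0 = 1, φ_1 = x, φ_2 = x^2.
G =
  [2, 0, 2/3]
  [0, 2/3, 0]
  [2/3, 0, 2/5],
b = (-122/15, 2/15, -118/35).
Solving gives a_0 = -99/35, a_1 = 1/5, a_2 = -26/7, so
  g(x) = -26*x^2/7 + x/5 - 99/35.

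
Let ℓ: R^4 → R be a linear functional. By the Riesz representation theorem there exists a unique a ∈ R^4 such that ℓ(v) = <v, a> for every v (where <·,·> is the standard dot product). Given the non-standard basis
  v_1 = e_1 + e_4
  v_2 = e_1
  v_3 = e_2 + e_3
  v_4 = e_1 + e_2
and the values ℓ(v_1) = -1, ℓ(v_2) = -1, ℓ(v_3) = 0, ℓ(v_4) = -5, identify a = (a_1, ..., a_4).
a = (-1, -4, 4, 0)

Write a = (a_1, ..., a_4) in the standard basis. For each basis vector v_i, ℓ(v_i) = <v_i, a> is a linear equation in the a_j's. Collect the n equations into a matrix system V a = ℓ, where row i of V is v_i (expressed in the standard basis). Since V is invertible (lower-triangular with 1s on the diagonal, up to permutation), solve by back-substitution:
  V =
[[1, 0, 0, 1],
 [1, 0, 0, 0],
 [0, 1, 1, 0],
 [1, 1, 0, 0]]
  V a = (-1, -1, 0, -5)
Solving gives a = (-1, -4, 4, 0).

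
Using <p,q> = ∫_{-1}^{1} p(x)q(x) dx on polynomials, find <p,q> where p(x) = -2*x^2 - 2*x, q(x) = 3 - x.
<p,q> = -8/3

Expand the product: p(x)·q(x) = 2*x^3 - 4*x^2 - 6*x.
∫_{-1}^{1} of each monomial x^k gives [2/(k+1) if k even, 0 if k odd]. Integrating term-by-term (or equivalently evaluating the antiderivative F(x) = x^4/2 - 4*x^3/3 - 3*x^2 at the endpoints):
  F(1) − F(−1) = -23/6 − (-7/6) = -8/3.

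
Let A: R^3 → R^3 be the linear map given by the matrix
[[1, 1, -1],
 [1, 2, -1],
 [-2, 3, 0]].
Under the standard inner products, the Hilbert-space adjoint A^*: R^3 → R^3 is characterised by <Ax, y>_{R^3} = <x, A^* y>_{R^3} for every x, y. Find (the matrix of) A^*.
A^* = A^T =
[[1, 1, -2],
 [1, 2, 3],
 [-1, -1, 0]]

For real matrices with standard dot products, the defining identity <Ax, y> = <x, A^* y> gives (Ax)^T y = x^T (A^*) y, i.e. x^T A^T y = x^T (A^*) y. Since this holds for all x, y, we must have A^* = A^T. Therefore
A^* =
[[1, 1, -2],
 [1, 2, 3],
 [-1, -1, 0]].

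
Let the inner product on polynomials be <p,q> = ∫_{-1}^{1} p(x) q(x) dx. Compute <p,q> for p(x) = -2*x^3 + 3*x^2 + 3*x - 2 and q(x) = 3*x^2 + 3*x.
<p,q> = 16/5

Expand the product: p(x)·q(x) = -6*x^5 + 3*x^4 + 18*x^3 + 3*x^2 - 6*x.
∫_{-1}^{1} of each monomial x^k gives [2/(k+1) if k even, 0 if k odd]. Integrating term-by-term (or equivalently evaluating the antiderivative F(x) = -x^6 + 3*x^5/5 + 9*x^4/2 + x^3 - 3*x^2 at the endpoints):
  F(1) − F(−1) = 21/10 − (-11/10) = 16/5.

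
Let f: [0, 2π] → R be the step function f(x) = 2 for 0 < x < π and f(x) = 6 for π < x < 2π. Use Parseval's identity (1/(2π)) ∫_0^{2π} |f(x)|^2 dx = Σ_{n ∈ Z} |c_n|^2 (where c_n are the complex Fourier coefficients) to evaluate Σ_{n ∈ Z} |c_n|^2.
Σ |c_n|^2 = 20

Parseval equates the L^2 energy of f (normalised by 1/(2π)) with the ℓ^2 sum of its Fourier coefficients: (1/(2π)) ∫_0^{2π} |f|^2 = Σ |c_n|^2.
Compute the left side: (1/(2π)) [∫_0^π 2^2 dx + ∫_π^{2π} 6^2 dx] = (1/(2π)) · (4π + 36π) = (4 + 36)/2 = 20.
So Σ_{n ∈ Z} |c_n|^2 = 20.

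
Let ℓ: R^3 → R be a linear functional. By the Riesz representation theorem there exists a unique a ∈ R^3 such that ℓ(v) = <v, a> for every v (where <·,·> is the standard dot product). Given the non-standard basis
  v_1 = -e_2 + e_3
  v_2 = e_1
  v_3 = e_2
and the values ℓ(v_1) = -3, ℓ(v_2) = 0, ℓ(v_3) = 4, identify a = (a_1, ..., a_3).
a = (0, 4, 1)

Write a = (a_1, ..., a_3) in the standard basis. For each basis vector v_i, ℓ(v_i) = <v_i, a> is a linear equation in the a_j's. Collect the n equations into a matrix system V a = ℓ, where row i of V is v_i (expressed in the standard basis). Since V is invertible (lower-triangular with 1s on the diagonal, up to permutation), solve by back-substitution:
  V =
[[0, -1, 1],
 [1, 0, 0],
 [0, 1, 0]]
  V a = (-3, 0, 4)
Solving gives a = (0, 4, 1).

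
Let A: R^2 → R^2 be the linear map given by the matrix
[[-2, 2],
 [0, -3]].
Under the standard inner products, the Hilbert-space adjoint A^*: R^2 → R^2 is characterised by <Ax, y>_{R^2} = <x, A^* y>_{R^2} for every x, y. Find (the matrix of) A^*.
A^* = A^T =
[[-2, 0],
 [2, -3]]

For real matrices with standard dot products, the defining identity <Ax, y> = <x, A^* y> gives (Ax)^T y = x^T (A^*) y, i.e. x^T A^T y = x^T (A^*) y. Since this holds for all x, y, we must have A^* = A^T. Therefore
A^* =
[[-2, 0],
 [2, -3]].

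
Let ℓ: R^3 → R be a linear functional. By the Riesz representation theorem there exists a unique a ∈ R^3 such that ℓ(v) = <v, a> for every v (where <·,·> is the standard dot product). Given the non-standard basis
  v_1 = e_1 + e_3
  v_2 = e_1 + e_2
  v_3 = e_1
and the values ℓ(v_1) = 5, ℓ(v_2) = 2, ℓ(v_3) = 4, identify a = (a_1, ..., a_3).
a = (4, -2, 1)

Write a = (a_1, ..., a_3) in the standard basis. For each basis vector v_i, ℓ(v_i) = <v_i, a> is a linear equation in the a_j's. Collect the n equations into a matrix system V a = ℓ, where row i of V is v_i (expressed in the standard basis). Since V is invertible (lower-triangular with 1s on the diagonal, up to permutation), solve by back-substitution:
  V =
[[1, 0, 1],
 [1, 1, 0],
 [1, 0, 0]]
  V a = (5, 2, 4)
Solving gives a = (4, -2, 1).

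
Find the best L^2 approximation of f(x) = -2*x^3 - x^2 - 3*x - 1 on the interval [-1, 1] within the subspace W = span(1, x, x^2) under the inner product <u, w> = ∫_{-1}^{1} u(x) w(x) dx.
g(x) = -x^2 - 21*x/5 - 1

The best approximation g ∈ W is the orthogonal projection of f onto W. Writing g = a_0 + a_1 x + a_2 x^2, the coefficients solve the normal equations G · a = b where
  G_{ij} = <φ_i, φ_j> and b_i = <f, φ_i>, with φ_0 = 1, φ_1 = x, φ_2 = x^2.
G =
  [2, 0, 2/3]
  [0, 2/3, 0]
  [2/3, 0, 2/5],
b = (-8/3, -14/5, -16/15).
Solving gives a_0 = -1, a_1 = -21/5, a_2 = -1, so
  g(x) = -x^2 - 21*x/5 - 1.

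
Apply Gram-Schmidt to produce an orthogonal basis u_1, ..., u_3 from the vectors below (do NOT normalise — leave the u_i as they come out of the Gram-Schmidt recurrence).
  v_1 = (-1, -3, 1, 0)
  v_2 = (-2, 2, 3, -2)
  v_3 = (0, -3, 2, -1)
Orthogonal basis:
  u_1 = (-1, -3, 1, 0)
  u_2 = (-23/11, 19/11, 34/11, -2)
  u_3 = (13/10, -57/230, 64/115, -82/115)

Apply the Gram-Schmidt recurrence
  u_1 = v_1
  u_i = v_i − Σ_{j<i} ((v_i · u_j) / (u_j · u_j)) · u_j.

Step by step this gives:
  u_1 = (-1, -3, 1, 0)
  u_2 = (-23/11, 19/11, 34/11, -2)
  u_3 = (13/10, -57/230, 64/115, -82/115)

Orthogonality check:
  u_2 · u_1 = 0 (should be 0)
  u_3 · u_1 = 0 (should be 0)
  u_3 · u_2 = 0 (should be 0)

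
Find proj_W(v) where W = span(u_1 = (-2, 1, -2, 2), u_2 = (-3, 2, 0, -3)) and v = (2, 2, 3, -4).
proj_W(v) = (43/47, -8/47, 124/47, -205/47)

Set up U = [u_1 | ... | u_2] ∈ R^(4×2). The projector onto W = col(U) is P = U (U^T U)^(-1) U^T.
Compute U^T U =
  [13, 2]
  [2, 22],
and U^T v = (-16, 10).
Solve U^T U · c = U^T v for the coefficients: c = (-62/47, 27/47). The projection is proj_W(v) = U c.
Check: (v - proj_W(v)) · u_1 = 0  (should be 0).
Check: (v - proj_W(v)) · u_2 = 0  (should be 0).
Result: proj_W(v) = (43/47, -8/47, 124/47, -205/47).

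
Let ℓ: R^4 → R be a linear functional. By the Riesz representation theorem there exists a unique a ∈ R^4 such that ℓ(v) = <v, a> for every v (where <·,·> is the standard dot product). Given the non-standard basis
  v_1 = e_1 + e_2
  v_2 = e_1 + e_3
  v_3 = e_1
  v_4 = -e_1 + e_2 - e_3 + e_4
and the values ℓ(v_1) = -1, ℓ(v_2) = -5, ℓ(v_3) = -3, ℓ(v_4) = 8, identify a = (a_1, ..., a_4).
a = (-3, 2, -2, 1)

Write a = (a_1, ..., a_4) in the standard basis. For each basis vector v_i, ℓ(v_i) = <v_i, a> is a linear equation in the a_j's. Collect the n equations into a matrix system V a = ℓ, where row i of V is v_i (expressed in the standard basis). Since V is invertible (lower-triangular with 1s on the diagonal, up to permutation), solve by back-substitution:
  V =
[[1, 1, 0, 0],
 [1, 0, 1, 0],
 [1, 0, 0, 0],
 [-1, 1, -1, 1]]
  V a = (-1, -5, -3, 8)
Solving gives a = (-3, 2, -2, 1).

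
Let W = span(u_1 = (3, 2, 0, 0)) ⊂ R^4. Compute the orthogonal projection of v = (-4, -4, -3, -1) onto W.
proj_W(v) = (-60/13, -40/13, 0, 0)

Set up U = [u_1 | ... | u_1] ∈ R^(4×1). The projector onto W = col(U) is P = U (U^T U)^(-1) U^T.
Compute U^T U =
  [13],
and U^T v = (-20).
Solve U^T U · c = U^T v for the coefficients: c = (-20/13). The projection is proj_W(v) = U c.
Check: (v - proj_W(v)) · u_1 = 0  (should be 0).
Result: proj_W(v) = (-60/13, -40/13, 0, 0).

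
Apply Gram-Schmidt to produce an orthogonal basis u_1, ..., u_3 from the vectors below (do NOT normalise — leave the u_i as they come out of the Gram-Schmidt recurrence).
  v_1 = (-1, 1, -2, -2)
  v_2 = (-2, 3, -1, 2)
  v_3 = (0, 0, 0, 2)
Orthogonal basis:
  u_1 = (-1, 1, -2, -2)
  u_2 = (-17/10, 27/10, -2/5, 13/5)
  u_3 = (20/171, -8/19, -116/171, 70/171)

Apply the Gram-Schmidt recurrence
  u_1 = v_1
  u_i = v_i − Σ_{j<i} ((v_i · u_j) / (u_j · u_j)) · u_j.

Step by step this gives:
  u_1 = (-1, 1, -2, -2)
  u_2 = (-17/10, 27/10, -2/5, 13/5)
  u_3 = (20/171, -8/19, -116/171, 70/171)

Orthogonality check:
  u_2 · u_1 = 0 (should be 0)
  u_3 · u_1 = 0 (should be 0)
  u_3 · u_2 = 0 (should be 0)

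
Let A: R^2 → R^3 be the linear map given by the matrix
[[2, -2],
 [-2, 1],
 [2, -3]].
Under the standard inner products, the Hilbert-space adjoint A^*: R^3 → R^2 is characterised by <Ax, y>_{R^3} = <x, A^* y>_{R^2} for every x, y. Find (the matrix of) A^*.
A^* = A^T =
[[2, -2, 2],
 [-2, 1, -3]]

For real matrices with standard dot products, the defining identity <Ax, y> = <x, A^* y> gives (Ax)^T y = x^T (A^*) y, i.e. x^T A^T y = x^T (A^*) y. Since this holds for all x, y, we must have A^* = A^T. Therefore
A^* =
[[2, -2, 2],
 [-2, 1, -3]].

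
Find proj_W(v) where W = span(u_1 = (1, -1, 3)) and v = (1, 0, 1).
proj_W(v) = (4/11, -4/11, 12/11)

Set up U = [u_1 | ... | u_1] ∈ R^(3×1). The projector onto W = col(U) is P = U (U^T U)^(-1) U^T.
Compute U^T U =
  [11],
and U^T v = (4).
Solve U^T U · c = U^T v for the coefficients: c = (4/11). The projection is proj_W(v) = U c.
Check: (v - proj_W(v)) · u_1 = 0  (should be 0).
Result: proj_W(v) = (4/11, -4/11, 12/11).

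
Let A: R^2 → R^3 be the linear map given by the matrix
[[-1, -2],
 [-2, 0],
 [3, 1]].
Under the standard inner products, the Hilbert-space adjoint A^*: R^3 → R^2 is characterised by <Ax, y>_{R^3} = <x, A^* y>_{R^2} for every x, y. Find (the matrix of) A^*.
A^* = A^T =
[[-1, -2, 3],
 [-2, 0, 1]]

For real matrices with standard dot products, the defining identity <Ax, y> = <x, A^* y> gives (Ax)^T y = x^T (A^*) y, i.e. x^T A^T y = x^T (A^*) y. Since this holds for all x, y, we must have A^* = A^T. Therefore
A^* =
[[-1, -2, 3],
 [-2, 0, 1]].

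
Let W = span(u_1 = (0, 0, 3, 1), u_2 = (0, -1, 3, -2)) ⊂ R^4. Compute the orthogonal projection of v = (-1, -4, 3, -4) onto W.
proj_W(v) = (0, -25/13, 42/13, -61/13)

Set up U = [u_1 | ... | u_2] ∈ R^(4×2). The projector onto W = col(U) is P = U (U^T U)^(-1) U^T.
Compute U^T U =
  [10, 7]
  [7, 14],
and U^T v = (5, 21).
Solve U^T U · c = U^T v for the coefficients: c = (-11/13, 25/13). The projection is proj_W(v) = U c.
Check: (v - proj_W(v)) · u_1 = 0  (should be 0).
Check: (v - proj_W(v)) · u_2 = 0  (should be 0).
Result: proj_W(v) = (0, -25/13, 42/13, -61/13).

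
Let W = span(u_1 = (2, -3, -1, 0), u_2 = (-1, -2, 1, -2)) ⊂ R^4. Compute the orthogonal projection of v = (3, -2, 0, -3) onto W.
proj_W(v) = (136/131, -421/131, -37/131, -124/131)

Set up U = [u_1 | ... | u_2] ∈ R^(4×2). The projector onto W = col(U) is P = U (U^T U)^(-1) U^T.
Compute U^T U =
  [14, 3]
  [3, 10],
and U^T v = (12, 7).
Solve U^T U · c = U^T v for the coefficients: c = (99/131, 62/131). The projection is proj_W(v) = U c.
Check: (v - proj_W(v)) · u_1 = 0  (should be 0).
Check: (v - proj_W(v)) · u_2 = 0  (should be 0).
Result: proj_W(v) = (136/131, -421/131, -37/131, -124/131).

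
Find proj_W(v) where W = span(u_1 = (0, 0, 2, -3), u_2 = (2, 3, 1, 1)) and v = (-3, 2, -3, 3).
proj_W(v) = (-15/97, -45/194, -465/194, 330/97)

Set up U = [u_1 | ... | u_2] ∈ R^(4×2). The projector onto W = col(U) is P = U (U^T U)^(-1) U^T.
Compute U^T U =
  [13, -1]
  [-1, 15],
and U^T v = (-15, 0).
Solve U^T U · c = U^T v for the coefficients: c = (-225/194, -15/194). The projection is proj_W(v) = U c.
Check: (v - proj_W(v)) · u_1 = 0  (should be 0).
Check: (v - proj_W(v)) · u_2 = 0  (should be 0).
Result: proj_W(v) = (-15/97, -45/194, -465/194, 330/97).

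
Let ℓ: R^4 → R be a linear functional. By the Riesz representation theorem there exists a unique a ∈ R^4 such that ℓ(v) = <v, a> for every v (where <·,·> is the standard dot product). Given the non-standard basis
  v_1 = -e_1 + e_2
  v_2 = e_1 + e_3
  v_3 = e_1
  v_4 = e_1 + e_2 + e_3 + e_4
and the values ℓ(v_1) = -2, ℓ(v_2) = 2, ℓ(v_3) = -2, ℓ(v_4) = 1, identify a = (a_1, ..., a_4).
a = (-2, -4, 4, 3)

Write a = (a_1, ..., a_4) in the standard basis. For each basis vector v_i, ℓ(v_i) = <v_i, a> is a linear equation in the a_j's. Collect the n equations into a matrix system V a = ℓ, where row i of V is v_i (expressed in the standard basis). Since V is invertible (lower-triangular with 1s on the diagonal, up to permutation), solve by back-substitution:
  V =
[[-1, 1, 0, 0],
 [1, 0, 1, 0],
 [1, 0, 0, 0],
 [1, 1, 1, 1]]
  V a = (-2, 2, -2, 1)
Solving gives a = (-2, -4, 4, 3).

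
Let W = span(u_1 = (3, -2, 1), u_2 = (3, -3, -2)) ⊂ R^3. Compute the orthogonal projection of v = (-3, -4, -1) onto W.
proj_W(v) = (-39/139, -70/139, -301/139)

Set up U = [u_1 | ... | u_2] ∈ R^(3×2). The projector onto W = col(U) is P = U (U^T U)^(-1) U^T.
Compute U^T U =
  [14, 13]
  [13, 22],
and U^T v = (-2, 5).
Solve U^T U · c = U^T v for the coefficients: c = (-109/139, 96/139). The projection is proj_W(v) = U c.
Check: (v - proj_W(v)) · u_1 = 0  (should be 0).
Check: (v - proj_W(v)) · u_2 = 0  (should be 0).
Result: proj_W(v) = (-39/139, -70/139, -301/139).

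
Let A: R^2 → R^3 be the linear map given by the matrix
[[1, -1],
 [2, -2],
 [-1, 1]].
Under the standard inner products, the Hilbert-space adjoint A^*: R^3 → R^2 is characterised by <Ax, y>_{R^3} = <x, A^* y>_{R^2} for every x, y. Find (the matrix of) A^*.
A^* = A^T =
[[1, 2, -1],
 [-1, -2, 1]]

For real matrices with standard dot products, the defining identity <Ax, y> = <x, A^* y> gives (Ax)^T y = x^T (A^*) y, i.e. x^T A^T y = x^T (A^*) y. Since this holds for all x, y, we must have A^* = A^T. Therefore
A^* =
[[1, 2, -1],
 [-1, -2, 1]].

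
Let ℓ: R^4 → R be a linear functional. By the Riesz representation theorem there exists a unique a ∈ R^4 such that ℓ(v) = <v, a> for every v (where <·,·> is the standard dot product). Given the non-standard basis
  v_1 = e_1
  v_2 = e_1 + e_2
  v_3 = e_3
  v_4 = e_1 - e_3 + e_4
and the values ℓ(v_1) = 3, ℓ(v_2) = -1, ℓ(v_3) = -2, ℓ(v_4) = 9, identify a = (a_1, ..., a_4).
a = (3, -4, -2, 4)

Write a = (a_1, ..., a_4) in the standard basis. For each basis vector v_i, ℓ(v_i) = <v_i, a> is a linear equation in the a_j's. Collect the n equations into a matrix system V a = ℓ, where row i of V is v_i (expressed in the standard basis). Since V is invertible (lower-triangular with 1s on the diagonal, up to permutation), solve by back-substitution:
  V =
[[1, 0, 0, 0],
 [1, 1, 0, 0],
 [0, 0, 1, 0],
 [1, 0, -1, 1]]
  V a = (3, -1, -2, 9)
Solving gives a = (3, -4, -2, 4).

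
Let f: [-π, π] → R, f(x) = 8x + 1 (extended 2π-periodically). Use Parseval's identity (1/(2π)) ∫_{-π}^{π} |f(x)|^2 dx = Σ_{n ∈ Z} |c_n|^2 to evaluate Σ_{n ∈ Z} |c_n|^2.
Σ |c_n|^2 = 64π^2/3 + 1

Expand and integrate term by term over [-π, π]:
  ∫ (8x)^2 dx = 64·(2π^3/3); ∫ 2·8·(1)·x dx = 0 (odd integrand); ∫ 1^2 dx = 1·2π.
So (1/(2π)) ∫_{-π}^{π} (8x + 1)^2 dx = 64π^2/3 + 1 = 64π^2/3 + 1.
Parseval ⇒ Σ |c_n|^2 = 64π^2/3 + 1.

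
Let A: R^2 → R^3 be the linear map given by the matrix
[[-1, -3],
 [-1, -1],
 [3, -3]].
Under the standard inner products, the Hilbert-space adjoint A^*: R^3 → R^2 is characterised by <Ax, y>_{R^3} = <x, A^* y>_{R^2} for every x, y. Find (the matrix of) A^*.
A^* = A^T =
[[-1, -1, 3],
 [-3, -1, -3]]

For real matrices with standard dot products, the defining identity <Ax, y> = <x, A^* y> gives (Ax)^T y = x^T (A^*) y, i.e. x^T A^T y = x^T (A^*) y. Since this holds for all x, y, we must have A^* = A^T. Therefore
A^* =
[[-1, -1, 3],
 [-3, -1, -3]].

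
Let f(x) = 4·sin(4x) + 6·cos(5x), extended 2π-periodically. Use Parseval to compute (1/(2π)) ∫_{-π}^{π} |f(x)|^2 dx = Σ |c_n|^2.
Σ |c_n|^2 = 26

Expand |f|^2 and use orthogonality of {sin(nx), cos(mx)} on [-π, π]:
  ∫_{-π}^{π} sin(nx)^2 dx = π, ∫ cos(mx)^2 dx = π, and cross terms integrate to 0.
So ∫_{-π}^{π} f(x)^2 dx = 4^2 · π + 6^2 · π = (16 + 36)π.
Divide by 2π: (16 + 36)/2 = 26.
By Parseval, this equals Σ |c_n|^2.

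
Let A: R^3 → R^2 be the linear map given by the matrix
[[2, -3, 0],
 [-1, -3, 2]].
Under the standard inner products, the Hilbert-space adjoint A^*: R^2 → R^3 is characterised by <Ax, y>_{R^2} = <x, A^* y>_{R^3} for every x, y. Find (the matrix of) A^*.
A^* = A^T =
[[2, -1],
 [-3, -3],
 [0, 2]]

For real matrices with standard dot products, the defining identity <Ax, y> = <x, A^* y> gives (Ax)^T y = x^T (A^*) y, i.e. x^T A^T y = x^T (A^*) y. Since this holds for all x, y, we must have A^* = A^T. Therefore
A^* =
[[2, -1],
 [-3, -3],
 [0, 2]].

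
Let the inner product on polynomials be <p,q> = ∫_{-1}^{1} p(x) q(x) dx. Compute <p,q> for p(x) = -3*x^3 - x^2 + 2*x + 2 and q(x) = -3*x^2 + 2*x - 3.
<p,q> = -188/15

Expand the product: p(x)·q(x) = 9*x^5 - 3*x^4 + x^3 + x^2 - 2*x - 6.
∫_{-1}^{1} of each monomial x^k gives [2/(k+1) if k even, 0 if k odd]. Integrating term-by-term (or equivalently evaluating the antiderivative F(x) = 3*x^6/2 - 3*x^5/5 + x^4/4 + x^3/3 - x^2 - 6*x at the endpoints):
  F(1) − F(−1) = -331/60 − (421/60) = -188/15.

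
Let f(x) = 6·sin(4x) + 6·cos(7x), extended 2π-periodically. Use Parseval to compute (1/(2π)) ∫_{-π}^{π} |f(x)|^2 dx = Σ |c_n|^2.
Σ |c_n|^2 = 36

Expand |f|^2 and use orthogonality of {sin(nx), cos(mx)} on [-π, π]:
  ∫_{-π}^{π} sin(nx)^2 dx = π, ∫ cos(mx)^2 dx = π, and cross terms integrate to 0.
So ∫_{-π}^{π} f(x)^2 dx = 6^2 · π + 6^2 · π = (36 + 36)π.
Divide by 2π: (36 + 36)/2 = 36.
By Parseval, this equals Σ |c_n|^2.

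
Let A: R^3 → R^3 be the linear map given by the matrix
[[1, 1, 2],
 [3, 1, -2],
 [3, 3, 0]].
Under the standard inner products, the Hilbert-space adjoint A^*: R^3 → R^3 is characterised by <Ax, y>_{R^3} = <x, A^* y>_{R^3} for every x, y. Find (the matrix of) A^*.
A^* = A^T =
[[1, 3, 3],
 [1, 1, 3],
 [2, -2, 0]]

For real matrices with standard dot products, the defining identity <Ax, y> = <x, A^* y> gives (Ax)^T y = x^T (A^*) y, i.e. x^T A^T y = x^T (A^*) y. Since this holds for all x, y, we must have A^* = A^T. Therefore
A^* =
[[1, 3, 3],
 [1, 1, 3],
 [2, -2, 0]].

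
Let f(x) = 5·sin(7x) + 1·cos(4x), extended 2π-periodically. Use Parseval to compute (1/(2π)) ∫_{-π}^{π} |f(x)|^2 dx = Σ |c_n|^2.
Σ |c_n|^2 = 13

Expand |f|^2 and use orthogonality of {sin(nx), cos(mx)} on [-π, π]:
  ∫_{-π}^{π} sin(nx)^2 dx = π, ∫ cos(mx)^2 dx = π, and cross terms integrate to 0.
So ∫_{-π}^{π} f(x)^2 dx = 5^2 · π + 1^2 · π = (25 + 1)π.
Divide by 2π: (25 + 1)/2 = 13.
By Parseval, this equals Σ |c_n|^2.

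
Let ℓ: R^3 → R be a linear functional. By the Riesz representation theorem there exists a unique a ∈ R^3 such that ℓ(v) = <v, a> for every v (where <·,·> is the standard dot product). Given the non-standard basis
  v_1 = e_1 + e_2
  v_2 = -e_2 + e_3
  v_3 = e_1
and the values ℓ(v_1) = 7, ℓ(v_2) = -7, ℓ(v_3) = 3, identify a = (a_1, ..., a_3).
a = (3, 4, -3)

Write a = (a_1, ..., a_3) in the standard basis. For each basis vector v_i, ℓ(v_i) = <v_i, a> is a linear equation in the a_j's. Collect the n equations into a matrix system V a = ℓ, where row i of V is v_i (expressed in the standard basis). Since V is invertible (lower-triangular with 1s on the diagonal, up to permutation), solve by back-substitution:
  V =
[[1, 1, 0],
 [0, -1, 1],
 [1, 0, 0]]
  V a = (7, -7, 3)
Solving gives a = (3, 4, -3).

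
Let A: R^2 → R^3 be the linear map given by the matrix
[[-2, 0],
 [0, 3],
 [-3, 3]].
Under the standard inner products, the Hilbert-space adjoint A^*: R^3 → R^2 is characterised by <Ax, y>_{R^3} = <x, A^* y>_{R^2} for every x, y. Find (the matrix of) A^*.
A^* = A^T =
[[-2, 0, -3],
 [0, 3, 3]]

For real matrices with standard dot products, the defining identity <Ax, y> = <x, A^* y> gives (Ax)^T y = x^T (A^*) y, i.e. x^T A^T y = x^T (A^*) y. Since this holds for all x, y, we must have A^* = A^T. Therefore
A^* =
[[-2, 0, -3],
 [0, 3, 3]].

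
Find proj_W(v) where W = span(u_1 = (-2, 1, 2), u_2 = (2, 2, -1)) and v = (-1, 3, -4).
proj_W(v) = (22/13, 25/13, -10/13)

Set up U = [u_1 | ... | u_2] ∈ R^(3×2). The projector onto W = col(U) is P = U (U^T U)^(-1) U^T.
Compute U^T U =
  [9, -4]
  [-4, 9],
and U^T v = (-3, 8).
Solve U^T U · c = U^T v for the coefficients: c = (1/13, 12/13). The projection is proj_W(v) = U c.
Check: (v - proj_W(v)) · u_1 = 0  (should be 0).
Check: (v - proj_W(v)) · u_2 = 0  (should be 0).
Result: proj_W(v) = (22/13, 25/13, -10/13).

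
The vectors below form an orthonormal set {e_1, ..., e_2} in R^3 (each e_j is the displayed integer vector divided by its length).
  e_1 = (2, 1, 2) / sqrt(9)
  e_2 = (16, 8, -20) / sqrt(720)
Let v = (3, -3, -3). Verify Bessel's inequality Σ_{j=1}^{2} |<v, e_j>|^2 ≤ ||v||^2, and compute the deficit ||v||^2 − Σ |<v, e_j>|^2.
Σ |<v, e_j>|^2 = 54/5; ||v||^2 = 27; deficit = 81/5

Write each e_j = u_j / sqrt(<u_j, u_j>) where u_j is the displayed integer vector. Then <v, e_j> = <v, u_j> / sqrt(<u_j, u_j>), so |<v, e_j>|^2 = <v, u_j>^2 / <u_j, u_j>.
Coefficients: <v, e_1> = -3/sqrt(9), <v, e_2> = 84/sqrt(720).
Square and sum: Σ |<v, e_j>|^2 = 54/5.
Compute ||v||^2 = v·v = 27.
Deficit = 27 − 54/5 = 81/5 ≥ 0, confirming Bessel's inequality. (The deficit equals ||v − Σ <v,e_j> e_j||^2, the squared distance from v to span{e_j}.)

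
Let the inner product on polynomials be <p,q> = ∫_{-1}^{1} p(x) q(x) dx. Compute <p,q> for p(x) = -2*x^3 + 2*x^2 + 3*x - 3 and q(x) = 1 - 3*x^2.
<p,q> = -16/15

Expand the product: p(x)·q(x) = 6*x^5 - 6*x^4 - 11*x^3 + 11*x^2 + 3*x - 3.
∫_{-1}^{1} of each monomial x^k gives [2/(k+1) if k even, 0 if k odd]. Integrating term-by-term (or equivalently evaluating the antiderivative F(x) = x^6 - 6*x^5/5 - 11*x^4/4 + 11*x^3/3 + 3*x^2/2 - 3*x at the endpoints):
  F(1) − F(−1) = -47/60 − (17/60) = -16/15.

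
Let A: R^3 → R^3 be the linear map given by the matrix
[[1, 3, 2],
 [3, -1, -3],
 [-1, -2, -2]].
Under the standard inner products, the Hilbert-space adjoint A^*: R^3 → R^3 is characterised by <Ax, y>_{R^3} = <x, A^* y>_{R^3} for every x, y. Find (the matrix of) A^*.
A^* = A^T =
[[1, 3, -1],
 [3, -1, -2],
 [2, -3, -2]]

For real matrices with standard dot products, the defining identity <Ax, y> = <x, A^* y> gives (Ax)^T y = x^T (A^*) y, i.e. x^T A^T y = x^T (A^*) y. Since this holds for all x, y, we must have A^* = A^T. Therefore
A^* =
[[1, 3, -1],
 [3, -1, -2],
 [2, -3, -2]].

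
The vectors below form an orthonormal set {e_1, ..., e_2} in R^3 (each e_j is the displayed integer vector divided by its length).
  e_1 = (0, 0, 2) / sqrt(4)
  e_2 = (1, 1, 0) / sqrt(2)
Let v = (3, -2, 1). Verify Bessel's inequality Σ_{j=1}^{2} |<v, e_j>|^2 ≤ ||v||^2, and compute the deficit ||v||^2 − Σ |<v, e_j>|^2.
Σ |<v, e_j>|^2 = 3/2; ||v||^2 = 14; deficit = 25/2

Write each e_j = u_j / sqrt(<u_j, u_j>) where u_j is the displayed integer vector. Then <v, e_j> = <v, u_j> / sqrt(<u_j, u_j>), so |<v, e_j>|^2 = <v, u_j>^2 / <u_j, u_j>.
Coefficients: <v, e_1> = 2/sqrt(4), <v, e_2> = 1/sqrt(2).
Square and sum: Σ |<v, e_j>|^2 = 3/2.
Compute ||v||^2 = v·v = 14.
Deficit = 14 − 3/2 = 25/2 ≥ 0, confirming Bessel's inequality. (The deficit equals ||v − Σ <v,e_j> e_j||^2, the squared distance from v to span{e_j}.)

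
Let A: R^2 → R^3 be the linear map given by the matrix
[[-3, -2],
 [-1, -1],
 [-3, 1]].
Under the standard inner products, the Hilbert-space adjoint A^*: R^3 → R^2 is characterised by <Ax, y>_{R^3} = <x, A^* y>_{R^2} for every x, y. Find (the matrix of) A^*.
A^* = A^T =
[[-3, -1, -3],
 [-2, -1, 1]]

For real matrices with standard dot products, the defining identity <Ax, y> = <x, A^* y> gives (Ax)^T y = x^T (A^*) y, i.e. x^T A^T y = x^T (A^*) y. Since this holds for all x, y, we must have A^* = A^T. Therefore
A^* =
[[-3, -1, -3],
 [-2, -1, 1]].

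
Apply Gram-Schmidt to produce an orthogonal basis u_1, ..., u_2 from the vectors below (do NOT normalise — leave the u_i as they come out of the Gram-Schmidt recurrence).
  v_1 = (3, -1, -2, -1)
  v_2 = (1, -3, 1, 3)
Orthogonal basis:
  u_1 = (3, -1, -2, -1)
  u_2 = (4/5, -44/15, 17/15, 46/15)

Apply the Gram-Schmidt recurrence
  u_1 = v_1
  u_i = v_i − Σ_{j<i} ((v_i · u_j) / (u_j · u_j)) · u_j.

Step by step this gives:
  u_1 = (3, -1, -2, -1)
  u_2 = (4/5, -44/15, 17/15, 46/15)

Orthogonality check:
  u_2 · u_1 = 0 (should be 0)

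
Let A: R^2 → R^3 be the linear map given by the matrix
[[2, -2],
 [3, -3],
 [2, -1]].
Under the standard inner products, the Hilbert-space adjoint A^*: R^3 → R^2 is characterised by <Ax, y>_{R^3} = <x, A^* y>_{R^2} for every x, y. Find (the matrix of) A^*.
A^* = A^T =
[[2, 3, 2],
 [-2, -3, -1]]

For real matrices with standard dot products, the defining identity <Ax, y> = <x, A^* y> gives (Ax)^T y = x^T (A^*) y, i.e. x^T A^T y = x^T (A^*) y. Since this holds for all x, y, we must have A^* = A^T. Therefore
A^* =
[[2, 3, 2],
 [-2, -3, -1]].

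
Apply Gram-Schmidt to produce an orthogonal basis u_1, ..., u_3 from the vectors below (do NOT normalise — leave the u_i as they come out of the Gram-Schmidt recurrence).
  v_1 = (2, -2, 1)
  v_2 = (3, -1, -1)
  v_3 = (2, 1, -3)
Orthogonal basis:
  u_1 = (2, -2, 1)
  u_2 = (13/9, 5/9, -16/9)
  u_3 = (-3/50, -1/10, -2/25)

Apply the Gram-Schmidt recurrence
  u_1 = v_1
  u_i = v_i − Σ_{j<i} ((v_i · u_j) / (u_j · u_j)) · u_j.

Step by step this gives:
  u_1 = (2, -2, 1)
  u_2 = (13/9, 5/9, -16/9)
  u_3 = (-3/50, -1/10, -2/25)

Orthogonality check:
  u_2 · u_1 = 0 (should be 0)
  u_3 · u_1 = 0 (should be 0)
  u_3 · u_2 = 0 (should be 0)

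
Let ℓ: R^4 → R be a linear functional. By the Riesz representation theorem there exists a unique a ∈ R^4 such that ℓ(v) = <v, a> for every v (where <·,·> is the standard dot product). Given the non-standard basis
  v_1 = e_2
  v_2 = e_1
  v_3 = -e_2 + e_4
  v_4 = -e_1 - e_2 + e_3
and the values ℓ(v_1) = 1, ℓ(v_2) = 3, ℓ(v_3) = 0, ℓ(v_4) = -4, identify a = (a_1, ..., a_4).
a = (3, 1, 0, 1)

Write a = (a_1, ..., a_4) in the standard basis. For each basis vector v_i, ℓ(v_i) = <v_i, a> is a linear equation in the a_j's. Collect the n equations into a matrix system V a = ℓ, where row i of V is v_i (expressed in the standard basis). Since V is invertible (lower-triangular with 1s on the diagonal, up to permutation), solve by back-substitution:
  V =
[[0, 1, 0, 0],
 [1, 0, 0, 0],
 [0, -1, 0, 1],
 [-1, -1, 1, 0]]
  V a = (1, 3, 0, -4)
Solving gives a = (3, 1, 0, 1).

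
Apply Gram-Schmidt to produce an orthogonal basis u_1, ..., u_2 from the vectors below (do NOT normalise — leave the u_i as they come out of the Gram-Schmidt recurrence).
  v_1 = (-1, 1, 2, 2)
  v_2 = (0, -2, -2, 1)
Orthogonal basis:
  u_1 = (-1, 1, 2, 2)
  u_2 = (-2/5, -8/5, -6/5, 9/5)

Apply the Gram-Schmidt recurrence
  u_1 = v_1
  u_i = v_i − Σ_{j<i} ((v_i · u_j) / (u_j · u_j)) · u_j.

Step by step this gives:
  u_1 = (-1, 1, 2, 2)
  u_2 = (-2/5, -8/5, -6/5, 9/5)

Orthogonality check:
  u_2 · u_1 = 0 (should be 0)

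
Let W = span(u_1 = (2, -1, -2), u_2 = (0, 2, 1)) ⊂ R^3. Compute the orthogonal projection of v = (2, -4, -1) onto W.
proj_W(v) = (28/29, -96/29, -69/29)

Set up U = [u_1 | ... | u_2] ∈ R^(3×2). The projector onto W = col(U) is P = U (U^T U)^(-1) U^T.
Compute U^T U =
  [9, -4]
  [-4, 5],
and U^T v = (10, -9).
Solve U^T U · c = U^T v for the coefficients: c = (14/29, -41/29). The projection is proj_W(v) = U c.
Check: (v - proj_W(v)) · u_1 = 0  (should be 0).
Check: (v - proj_W(v)) · u_2 = 0  (should be 0).
Result: proj_W(v) = (28/29, -96/29, -69/29).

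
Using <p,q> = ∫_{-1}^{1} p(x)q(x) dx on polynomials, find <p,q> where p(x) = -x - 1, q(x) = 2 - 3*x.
<p,q> = -2

Expand the product: p(x)·q(x) = 3*x^2 + x - 2.
∫_{-1}^{1} of each monomial x^k gives [2/(k+1) if k even, 0 if k odd]. Integrating term-by-term (or equivalently evaluating the antiderivative F(x) = x^3 + x^2/2 - 2*x at the endpoints):
  F(1) − F(−1) = -1/2 − (3/2) = -2.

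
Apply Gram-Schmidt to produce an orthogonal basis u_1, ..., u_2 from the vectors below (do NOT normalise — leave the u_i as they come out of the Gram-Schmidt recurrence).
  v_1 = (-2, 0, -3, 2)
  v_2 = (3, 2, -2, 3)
Orthogonal basis:
  u_1 = (-2, 0, -3, 2)
  u_2 = (63/17, 2, -16/17, 39/17)

Apply the Gram-Schmidt recurrence
  u_1 = v_1
  u_i = v_i − Σ_{j<i} ((v_i · u_j) / (u_j · u_j)) · u_j.

Step by step this gives:
  u_1 = (-2, 0, -3, 2)
  u_2 = (63/17, 2, -16/17, 39/17)

Orthogonality check:
  u_2 · u_1 = 0 (should be 0)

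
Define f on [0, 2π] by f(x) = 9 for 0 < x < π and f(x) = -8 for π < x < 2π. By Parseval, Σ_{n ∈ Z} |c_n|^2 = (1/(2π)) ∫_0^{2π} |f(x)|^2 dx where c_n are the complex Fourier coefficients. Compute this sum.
Σ |c_n|^2 = 145/2

Parseval equates the L^2 energy of f (normalised by 1/(2π)) with the ℓ^2 sum of its Fourier coefficients: (1/(2π)) ∫_0^{2π} |f|^2 = Σ |c_n|^2.
Compute the left side: (1/(2π)) [∫_0^π 9^2 dx + ∫_π^{2π} (-8)^2 dx] = (1/(2π)) · (81π + 64π) = (81 + 64)/2 = 145/2.
So Σ_{n ∈ Z} |c_n|^2 = 145/2.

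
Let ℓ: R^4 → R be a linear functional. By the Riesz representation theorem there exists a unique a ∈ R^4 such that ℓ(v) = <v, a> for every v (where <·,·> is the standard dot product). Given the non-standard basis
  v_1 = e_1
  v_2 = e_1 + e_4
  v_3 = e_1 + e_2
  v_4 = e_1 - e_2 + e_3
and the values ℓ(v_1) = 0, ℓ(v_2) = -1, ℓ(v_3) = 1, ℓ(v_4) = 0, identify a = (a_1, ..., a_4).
a = (0, 1, 1, -1)

Write a = (a_1, ..., a_4) in the standard basis. For each basis vector v_i, ℓ(v_i) = <v_i, a> is a linear equation in the a_j's. Collect the n equations into a matrix system V a = ℓ, where row i of V is v_i (expressed in the standard basis). Since V is invertible (lower-triangular with 1s on the diagonal, up to permutation), solve by back-substitution:
  V =
[[1, 0, 0, 0],
 [1, 0, 0, 1],
 [1, 1, 0, 0],
 [1, -1, 1, 0]]
  V a = (0, -1, 1, 0)
Solving gives a = (0, 1, 1, -1).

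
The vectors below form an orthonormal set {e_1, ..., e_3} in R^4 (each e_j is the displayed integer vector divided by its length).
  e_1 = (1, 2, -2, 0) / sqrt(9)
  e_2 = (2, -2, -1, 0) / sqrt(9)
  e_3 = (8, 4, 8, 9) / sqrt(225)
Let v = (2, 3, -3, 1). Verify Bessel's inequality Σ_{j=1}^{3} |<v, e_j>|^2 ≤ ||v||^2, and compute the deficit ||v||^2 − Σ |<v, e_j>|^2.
Σ |<v, e_j>|^2 = 566/25; ||v||^2 = 23; deficit = 9/25

Write each e_j = u_j / sqrt(<u_j, u_j>) where u_j is the displayed integer vector. Then <v, e_j> = <v, u_j> / sqrt(<u_j, u_j>), so |<v, e_j>|^2 = <v, u_j>^2 / <u_j, u_j>.
Coefficients: <v, e_1> = 14/sqrt(9), <v, e_2> = 1/sqrt(9), <v, e_3> = 13/sqrt(225).
Square and sum: Σ |<v, e_j>|^2 = 566/25.
Compute ||v||^2 = v·v = 23.
Deficit = 23 − 566/25 = 9/25 ≥ 0, confirming Bessel's inequality. (The deficit equals ||v − Σ <v,e_j> e_j||^2, the squared distance from v to span{e_j}.)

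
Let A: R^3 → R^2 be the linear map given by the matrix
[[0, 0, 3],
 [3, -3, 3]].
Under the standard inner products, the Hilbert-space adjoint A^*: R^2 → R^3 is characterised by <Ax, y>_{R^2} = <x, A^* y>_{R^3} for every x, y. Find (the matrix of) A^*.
A^* = A^T =
[[0, 3],
 [0, -3],
 [3, 3]]

For real matrices with standard dot products, the defining identity <Ax, y> = <x, A^* y> gives (Ax)^T y = x^T (A^*) y, i.e. x^T A^T y = x^T (A^*) y. Since this holds for all x, y, we must have A^* = A^T. Therefore
A^* =
[[0, 3],
 [0, -3],
 [3, 3]].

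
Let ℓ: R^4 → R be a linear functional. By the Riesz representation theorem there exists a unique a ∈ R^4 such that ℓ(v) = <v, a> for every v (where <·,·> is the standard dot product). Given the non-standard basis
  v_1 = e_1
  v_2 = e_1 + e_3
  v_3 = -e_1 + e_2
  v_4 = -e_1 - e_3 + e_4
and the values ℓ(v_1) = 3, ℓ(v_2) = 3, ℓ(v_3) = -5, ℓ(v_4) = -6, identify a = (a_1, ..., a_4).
a = (3, -2, 0, -3)

Write a = (a_1, ..., a_4) in the standard basis. For each basis vector v_i, ℓ(v_i) = <v_i, a> is a linear equation in the a_j's. Collect the n equations into a matrix system V a = ℓ, where row i of V is v_i (expressed in the standard basis). Since V is invertible (lower-triangular with 1s on the diagonal, up to permutation), solve by back-substitution:
  V =
[[1, 0, 0, 0],
 [1, 0, 1, 0],
 [-1, 1, 0, 0],
 [-1, 0, -1, 1]]
  V a = (3, 3, -5, -6)
Solving gives a = (3, -2, 0, -3).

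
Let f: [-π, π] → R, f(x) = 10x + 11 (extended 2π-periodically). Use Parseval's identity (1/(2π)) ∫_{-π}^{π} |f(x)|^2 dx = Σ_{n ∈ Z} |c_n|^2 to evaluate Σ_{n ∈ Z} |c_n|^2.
Σ |c_n|^2 = 100π^2/3 + 121

Expand and integrate term by term over [-π, π]:
  ∫ (10x)^2 dx = 100·(2π^3/3); ∫ 2·10·(11)·x dx = 0 (odd integrand); ∫ 11^2 dx = 121·2π.
So (1/(2π)) ∫_{-π}^{π} (10x + 11)^2 dx = 100π^2/3 + 121 = 100π^2/3 + 121.
Parseval ⇒ Σ |c_n|^2 = 100π^2/3 + 121.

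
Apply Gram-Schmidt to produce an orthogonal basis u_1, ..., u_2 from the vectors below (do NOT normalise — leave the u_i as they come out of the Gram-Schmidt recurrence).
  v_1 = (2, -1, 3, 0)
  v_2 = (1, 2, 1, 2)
Orthogonal basis:
  u_1 = (2, -1, 3, 0)
  u_2 = (4/7, 31/14, 5/14, 2)

Apply the Gram-Schmidt recurrence
  u_1 = v_1
  u_i = v_i − Σ_{j<i} ((v_i · u_j) / (u_j · u_j)) · u_j.

Step by step this gives:
  u_1 = (2, -1, 3, 0)
  u_2 = (4/7, 31/14, 5/14, 2)

Orthogonality check:
  u_2 · u_1 = 0 (should be 0)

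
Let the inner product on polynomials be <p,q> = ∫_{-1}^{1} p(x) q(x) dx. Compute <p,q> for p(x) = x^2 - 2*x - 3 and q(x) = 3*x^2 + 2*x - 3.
<p,q> = 128/15

Expand the product: p(x)·q(x) = 3*x^4 - 4*x^3 - 16*x^2 + 9.
∫_{-1}^{1} of each monomial x^k gives [2/(k+1) if k even, 0 if k odd]. Integrating term-by-term (or equivalently evaluating the antiderivative F(x) = 3*x^5/5 - x^4 - 16*x^3/3 + 9*x at the endpoints):
  F(1) − F(−1) = 49/15 − (-79/15) = 128/15.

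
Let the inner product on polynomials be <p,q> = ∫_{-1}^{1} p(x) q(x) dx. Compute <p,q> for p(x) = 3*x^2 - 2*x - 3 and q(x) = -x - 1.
<p,q> = 16/3

Expand the product: p(x)·q(x) = -3*x^3 - x^2 + 5*x + 3.
∫_{-1}^{1} of each monomial x^k gives [2/(k+1) if k even, 0 if k odd]. Integrating term-by-term (or equivalently evaluating the antiderivative F(x) = -3*x^4/4 - x^3/3 + 5*x^2/2 + 3*x at the endpoints):
  F(1) − F(−1) = 53/12 − (-11/12) = 16/3.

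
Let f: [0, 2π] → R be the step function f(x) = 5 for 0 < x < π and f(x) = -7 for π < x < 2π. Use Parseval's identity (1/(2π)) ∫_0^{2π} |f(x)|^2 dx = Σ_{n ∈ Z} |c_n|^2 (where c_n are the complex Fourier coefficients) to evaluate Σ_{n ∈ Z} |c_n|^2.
Σ |c_n|^2 = 37

Parseval equates the L^2 energy of f (normalised by 1/(2π)) with the ℓ^2 sum of its Fourier coefficients: (1/(2π)) ∫_0^{2π} |f|^2 = Σ |c_n|^2.
Compute the left side: (1/(2π)) [∫_0^π 5^2 dx + ∫_π^{2π} (-7)^2 dx] = (1/(2π)) · (25π + 49π) = (25 + 49)/2 = 37.
So Σ_{n ∈ Z} |c_n|^2 = 37.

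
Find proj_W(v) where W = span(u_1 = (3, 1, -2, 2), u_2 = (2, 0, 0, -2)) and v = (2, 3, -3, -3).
proj_W(v) = (24/7, 13/35, -26/35, -11/7)

Set up U = [u_1 | ... | u_2] ∈ R^(4×2). The projector onto W = col(U) is P = U (U^T U)^(-1) U^T.
Compute U^T U =
  [18, 2]
  [2, 8],
and U^T v = (9, 10).
Solve U^T U · c = U^T v for the coefficients: c = (13/35, 81/70). The projection is proj_W(v) = U c.
Check: (v - proj_W(v)) · u_1 = 0  (should be 0).
Check: (v - proj_W(v)) · u_2 = 0  (should be 0).
Result: proj_W(v) = (24/7, 13/35, -26/35, -11/7).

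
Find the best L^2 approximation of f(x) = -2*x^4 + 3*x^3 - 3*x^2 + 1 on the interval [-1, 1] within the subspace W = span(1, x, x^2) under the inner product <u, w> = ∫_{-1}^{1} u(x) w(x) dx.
g(x) = -33*x^2/7 + 9*x/5 + 41/35

The best approximation g ∈ W is the orthogonal projection of f onto W. Writing g = a_0 + a_1 x + a_2 x^2, the coefficients solve the normal equations G · a = b where
  G_{ij} = <φ_i, φ_j> and b_i = <f, φ_i>, with φ_0 = 1, φ_1 = x, φ_2 = x^2.
G =
  [2, 0, 2/3]
  [0, 2/3, 0]
  [2/3, 0, 2/5],
b = (-4/5, 6/5, -116/105).
Solving gives a_0 = 41/35, a_1 = 9/5, a_2 = -33/7, so
  g(x) = -33*x^2/7 + 9*x/5 + 41/35.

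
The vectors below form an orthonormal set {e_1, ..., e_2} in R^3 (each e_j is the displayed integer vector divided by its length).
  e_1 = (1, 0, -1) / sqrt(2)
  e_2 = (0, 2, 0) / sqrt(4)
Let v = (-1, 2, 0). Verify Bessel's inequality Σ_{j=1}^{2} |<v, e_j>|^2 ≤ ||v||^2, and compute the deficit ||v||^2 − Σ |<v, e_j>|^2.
Σ |<v, e_j>|^2 = 9/2; ||v||^2 = 5; deficit = 1/2

Write each e_j = u_j / sqrt(<u_j, u_j>) where u_j is the displayed integer vector. Then <v, e_j> = <v, u_j> / sqrt(<u_j, u_j>), so |<v, e_j>|^2 = <v, u_j>^2 / <u_j, u_j>.
Coefficients: <v, e_1> = -1/sqrt(2), <v, e_2> = 4/sqrt(4).
Square and sum: Σ |<v, e_j>|^2 = 9/2.
Compute ||v||^2 = v·v = 5.
Deficit = 5 − 9/2 = 1/2 ≥ 0, confirming Bessel's inequality. (The deficit equals ||v − Σ <v,e_j> e_j||^2, the squared distance from v to span{e_j}.)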